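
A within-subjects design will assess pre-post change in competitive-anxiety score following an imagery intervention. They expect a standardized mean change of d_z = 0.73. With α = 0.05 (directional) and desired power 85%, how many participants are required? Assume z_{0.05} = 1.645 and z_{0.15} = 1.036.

n = 14 pairs

For a paired (one-sample on differences) test: n = ((z_{α} + z_β) / d)².
z_{α} + z_β = 1.645 + 1.036 = 2.681.
n = (2.681 / 0.73)² = 3.673² = 13.49.
Round up.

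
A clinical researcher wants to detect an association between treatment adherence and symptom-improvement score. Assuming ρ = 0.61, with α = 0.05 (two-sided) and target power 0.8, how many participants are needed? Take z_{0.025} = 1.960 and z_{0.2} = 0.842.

n = 19

Fisher's z: C = ½·ln((1+r)/(1−r)) = ½·ln(4.1282) = 0.7089.
n = ((z_{α/2} + z_β)/C)² + 3.
(1.960 + 0.842) / 0.7089 = 2.802 / 0.7089 = 3.953.
n = 3.953² + 3 = 15.62 + 3 = 18.6.
Round up.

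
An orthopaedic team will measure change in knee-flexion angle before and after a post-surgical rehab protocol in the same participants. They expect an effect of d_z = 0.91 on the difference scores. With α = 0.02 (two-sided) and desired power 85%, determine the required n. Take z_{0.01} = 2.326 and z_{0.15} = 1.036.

For a paired (one-sample on differences) test: n = ((z_{α/2} + z_β) / d)².
z_{α/2} + z_β = 2.326 + 1.036 = 3.362.
n = (3.362 / 0.91)² = 3.695² = 13.65.
Round up.

n = 14 pairs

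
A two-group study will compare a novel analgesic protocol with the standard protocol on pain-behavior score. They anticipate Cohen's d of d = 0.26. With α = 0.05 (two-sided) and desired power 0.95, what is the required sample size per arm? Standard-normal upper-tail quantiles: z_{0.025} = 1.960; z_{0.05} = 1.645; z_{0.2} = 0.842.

For two independent groups with equal n: n = 2·((z_{α/2} + z_β) / d)².
z_{α/2} + z_β = 1.960 + 1.645 = 3.605.
n = 2 × (3.605 / 0.26)² = 2 × 13.865² = 2 × 192.25 = 384.5.
Round up to the next whole participant.

n = 385 per group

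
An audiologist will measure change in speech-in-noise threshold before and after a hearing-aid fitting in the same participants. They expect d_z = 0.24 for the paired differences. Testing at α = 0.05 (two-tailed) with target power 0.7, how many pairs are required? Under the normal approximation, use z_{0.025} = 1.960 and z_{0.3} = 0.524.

For a paired (one-sample on differences) test: n = ((z_{α/2} + z_β) / d)².
z_{α/2} + z_β = 1.960 + 0.524 = 2.484.
n = (2.484 / 0.24)² = 10.350² = 107.12.
Round up.

n = 108 pairs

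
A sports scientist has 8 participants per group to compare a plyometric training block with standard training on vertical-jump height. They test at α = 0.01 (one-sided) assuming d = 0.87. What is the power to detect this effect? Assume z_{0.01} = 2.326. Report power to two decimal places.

For two equal groups, power = Φ(d·√(n/2) − z_{α}).
d·√(n/2) = 0.87 × √(8/2) = 0.87 × 2.000 = 1.740.
z_β = 1.740 − 2.326 = -0.586.
Power = Φ(-0.586) = 0.279.

power ≈ 0.28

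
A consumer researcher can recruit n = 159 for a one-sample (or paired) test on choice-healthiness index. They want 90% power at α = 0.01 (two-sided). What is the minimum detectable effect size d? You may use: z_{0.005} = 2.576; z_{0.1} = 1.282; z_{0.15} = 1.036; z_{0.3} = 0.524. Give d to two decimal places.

d_min ≈ 0.31

For a single sample (or paired design) of n = 159: d_min = (z_{α/2} + z_β)/√n.
z-sum = 2.576 + 1.282 = 3.858.
d_min = 3.858 / √159 = 3.858 / 12.610 = 0.306.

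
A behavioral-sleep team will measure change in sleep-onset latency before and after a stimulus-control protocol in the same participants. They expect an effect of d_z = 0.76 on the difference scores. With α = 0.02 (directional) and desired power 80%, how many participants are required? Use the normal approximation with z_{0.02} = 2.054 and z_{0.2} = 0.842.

n = 15 pairs

For a paired (one-sample on differences) test: n = ((z_{α} + z_β) / d)².
z_{α} + z_β = 2.054 + 0.842 = 2.896.
n = (2.896 / 0.76)² = 3.811² = 14.52.
Round up.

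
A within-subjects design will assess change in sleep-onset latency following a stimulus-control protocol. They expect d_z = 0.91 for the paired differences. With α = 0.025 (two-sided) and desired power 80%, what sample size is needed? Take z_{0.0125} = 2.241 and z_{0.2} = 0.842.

For a paired (one-sample on differences) test: n = ((z_{α/2} + z_β) / d)².
z_{α/2} + z_β = 2.241 + 0.842 = 3.083.
n = (3.083 / 0.91)² = 3.388² = 11.48.
Round up.

n = 12 pairs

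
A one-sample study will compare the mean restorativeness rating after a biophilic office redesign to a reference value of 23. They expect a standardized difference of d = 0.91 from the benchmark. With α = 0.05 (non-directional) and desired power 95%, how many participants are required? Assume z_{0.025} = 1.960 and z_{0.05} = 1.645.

n = 16

For a one-sample test: n = ((z_{α/2} + z_β) / d)².
z_{α/2} + z_β = 1.960 + 1.645 = 3.605.
n = (3.605 / 0.91)² = 3.962² = 15.69.
Round up.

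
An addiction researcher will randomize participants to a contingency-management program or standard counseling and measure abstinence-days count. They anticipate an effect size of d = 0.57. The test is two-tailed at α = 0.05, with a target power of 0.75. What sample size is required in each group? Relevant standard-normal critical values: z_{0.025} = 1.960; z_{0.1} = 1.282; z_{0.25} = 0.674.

For two independent groups with equal n: n = 2·((z_{α/2} + z_β) / d)².
z_{α/2} + z_β = 1.960 + 0.674 = 2.634.
n = 2 × (2.634 / 0.57)² = 2 × 4.621² = 2 × 21.35 = 42.7.
Round up to the next whole participant.

n = 43 per group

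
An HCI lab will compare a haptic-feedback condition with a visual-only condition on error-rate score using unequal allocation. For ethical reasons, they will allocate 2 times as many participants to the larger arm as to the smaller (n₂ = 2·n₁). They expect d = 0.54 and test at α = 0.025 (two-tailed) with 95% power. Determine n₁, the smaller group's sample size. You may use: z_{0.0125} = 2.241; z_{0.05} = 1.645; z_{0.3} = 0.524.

n₁ = 78

With allocation ratio k = n₂/n₁ = 2, Var(x̄₁−x̄₂) = σ²(1/n₁ + 1/(k·n₁)) = σ²·(k+1)/(k·n₁).
So n₁ = (1 + 1/k)·((z_{α/2} + z_β)/d)² = 1.500 × (3.886/0.54)².
n₁ = 1.500 × 51.79 = 77.7.
Round up: n₁ = 78, giving n₂ = 2 × 78 = 156.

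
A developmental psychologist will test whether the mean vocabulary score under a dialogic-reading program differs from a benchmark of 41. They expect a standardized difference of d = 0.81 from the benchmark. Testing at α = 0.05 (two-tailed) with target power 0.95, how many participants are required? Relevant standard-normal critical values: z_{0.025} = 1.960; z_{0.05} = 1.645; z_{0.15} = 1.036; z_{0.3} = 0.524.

For a one-sample test: n = ((z_{α/2} + z_β) / d)².
z_{α/2} + z_β = 1.960 + 1.645 = 3.605.
n = (3.605 / 0.81)² = 4.451² = 19.81.
Round up.

n = 20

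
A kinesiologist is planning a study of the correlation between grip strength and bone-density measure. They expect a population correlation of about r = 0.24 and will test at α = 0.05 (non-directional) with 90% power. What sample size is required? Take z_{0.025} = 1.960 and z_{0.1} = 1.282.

Fisher's z: C = ½·ln((1+r)/(1−r)) = ½·ln(1.6316) = 0.2448.
n = ((z_{α/2} + z_β)/C)² + 3.
(1.960 + 1.282) / 0.2448 = 3.242 / 0.2448 = 13.243.
n = 13.243² + 3 = 175.39 + 3 = 178.4.
Round up.

n = 179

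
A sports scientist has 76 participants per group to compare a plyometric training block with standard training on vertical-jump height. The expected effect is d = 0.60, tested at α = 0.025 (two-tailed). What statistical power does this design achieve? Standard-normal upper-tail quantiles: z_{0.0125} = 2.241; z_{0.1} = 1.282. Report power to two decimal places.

power ≈ 0.93

For two equal groups, power = Φ(d·√(n/2) − z_{α/2}).
d·√(n/2) = 0.60 × √(76/2) = 0.60 × 6.164 = 3.699.
z_β = 3.699 − 2.241 = 1.458.
Power = Φ(1.458) = 0.928.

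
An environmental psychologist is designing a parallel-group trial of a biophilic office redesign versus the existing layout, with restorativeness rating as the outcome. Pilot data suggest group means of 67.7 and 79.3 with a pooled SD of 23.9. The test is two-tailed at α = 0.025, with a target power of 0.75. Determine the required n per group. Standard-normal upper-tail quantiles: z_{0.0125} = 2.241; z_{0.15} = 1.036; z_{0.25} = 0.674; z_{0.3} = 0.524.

n = 73 per group

Cohen's d = |M₁ − M₂| / SD_pooled = |67.7 − 79.3| / 23.9 = 11.6 / 23.9 = 0.485.
For two independent groups with equal n: n = 2·((z_{α/2} + z_β) / d)².
z_{α/2} + z_β = 2.241 + 0.674 = 2.915.
n = 2 × (2.915 / 0.485)² = 2 × 6.010² = 2 × 36.12 = 72.2.
Round up to the next whole participant.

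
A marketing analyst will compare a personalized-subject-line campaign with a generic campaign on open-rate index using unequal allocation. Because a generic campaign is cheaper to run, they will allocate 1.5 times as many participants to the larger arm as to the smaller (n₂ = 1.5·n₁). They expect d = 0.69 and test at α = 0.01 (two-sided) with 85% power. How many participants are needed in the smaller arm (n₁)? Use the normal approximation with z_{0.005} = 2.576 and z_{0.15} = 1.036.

With allocation ratio k = n₂/n₁ = 1.5, Var(x̄₁−x̄₂) = σ²(1/n₁ + 1/(k·n₁)) = σ²·(k+1)/(k·n₁).
So n₁ = (1 + 1/k)·((z_{α/2} + z_β)/d)² = 1.667 × (3.612/0.69)².
n₁ = 1.667 × 27.40 = 45.7.
Round up: n₁ = 46, giving n₂ = 1.5 × 46 = 69.

n₁ = 46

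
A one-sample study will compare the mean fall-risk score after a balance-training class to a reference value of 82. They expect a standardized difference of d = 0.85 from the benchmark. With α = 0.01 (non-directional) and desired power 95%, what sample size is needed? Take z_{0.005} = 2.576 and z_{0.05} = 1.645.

n = 25

For a one-sample test: n = ((z_{α/2} + z_β) / d)².
z_{α/2} + z_β = 2.576 + 1.645 = 4.221.
n = (4.221 / 0.85)² = 4.966² = 24.66.
Round up.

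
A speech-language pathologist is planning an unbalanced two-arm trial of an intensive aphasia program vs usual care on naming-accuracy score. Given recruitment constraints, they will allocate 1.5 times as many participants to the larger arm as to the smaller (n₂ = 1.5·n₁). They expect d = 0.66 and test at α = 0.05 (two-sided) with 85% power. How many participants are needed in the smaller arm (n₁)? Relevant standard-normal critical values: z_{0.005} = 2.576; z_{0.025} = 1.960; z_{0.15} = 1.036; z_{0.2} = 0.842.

With allocation ratio k = n₂/n₁ = 1.5, Var(x̄₁−x̄₂) = σ²(1/n₁ + 1/(k·n₁)) = σ²·(k+1)/(k·n₁).
So n₁ = (1 + 1/k)·((z_{α/2} + z_β)/d)² = 1.667 × (2.996/0.66)².
n₁ = 1.667 × 20.61 = 34.3.
Round up: n₁ = 35, giving n₂ = ⌈1.5 × 35⌉ = ⌈52.5⌉ = 53.

n₁ = 35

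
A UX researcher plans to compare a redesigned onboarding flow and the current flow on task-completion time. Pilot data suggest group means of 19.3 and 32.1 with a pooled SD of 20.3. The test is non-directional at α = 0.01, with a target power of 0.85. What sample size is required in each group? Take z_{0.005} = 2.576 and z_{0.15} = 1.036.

n = 66 per group

Cohen's d = |M₁ − M₂| / SD_pooled = |19.3 − 32.1| / 20.3 = 12.8 / 20.3 = 0.631.
For two independent groups with equal n: n = 2·((z_{α/2} + z_β) / d)².
z_{α/2} + z_β = 2.576 + 1.036 = 3.612.
n = 2 × (3.612 / 0.631)² = 2 × 5.724² = 2 × 32.77 = 65.5.
Round up to the next whole participant.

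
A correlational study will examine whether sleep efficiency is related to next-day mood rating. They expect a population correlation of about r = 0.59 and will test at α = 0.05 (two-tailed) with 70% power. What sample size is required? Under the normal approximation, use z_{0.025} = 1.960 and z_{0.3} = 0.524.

n = 17

Fisher's z: C = ½·ln((1+r)/(1−r)) = ½·ln(3.8780) = 0.6777.
n = ((z_{α/2} + z_β)/C)² + 3.
(1.960 + 0.524) / 0.6777 = 2.484 / 0.6777 = 3.665.
n = 3.665² + 3 = 13.43 + 3 = 16.4.
Round up.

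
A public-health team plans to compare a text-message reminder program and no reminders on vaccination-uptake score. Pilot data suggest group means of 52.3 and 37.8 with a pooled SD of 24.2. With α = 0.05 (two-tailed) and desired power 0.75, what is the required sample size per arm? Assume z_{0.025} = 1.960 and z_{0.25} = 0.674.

Cohen's d = |M₁ − M₂| / SD_pooled = |52.3 − 37.8| / 24.2 = 14.5 / 24.2 = 0.599.
For two independent groups with equal n: n = 2·((z_{α/2} + z_β) / d)².
z_{α/2} + z_β = 1.960 + 0.674 = 2.634.
n = 2 × (2.634 / 0.599)² = 2 × 4.397² = 2 × 19.34 = 38.7.
Round up to the next whole participant.

n = 39 per group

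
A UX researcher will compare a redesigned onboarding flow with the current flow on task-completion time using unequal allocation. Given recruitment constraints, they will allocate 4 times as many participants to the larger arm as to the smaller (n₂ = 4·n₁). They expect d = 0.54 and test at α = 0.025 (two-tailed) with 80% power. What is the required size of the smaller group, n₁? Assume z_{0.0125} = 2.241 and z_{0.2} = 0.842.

With allocation ratio k = n₂/n₁ = 4, Var(x̄₁−x̄₂) = σ²(1/n₁ + 1/(k·n₁)) = σ²·(k+1)/(k·n₁).
So n₁ = (1 + 1/k)·((z_{α/2} + z_β)/d)² = 1.250 × (3.083/0.54)².
n₁ = 1.250 × 32.60 = 40.7.
Round up: n₁ = 41, giving n₂ = 4 × 41 = 164.

n₁ = 41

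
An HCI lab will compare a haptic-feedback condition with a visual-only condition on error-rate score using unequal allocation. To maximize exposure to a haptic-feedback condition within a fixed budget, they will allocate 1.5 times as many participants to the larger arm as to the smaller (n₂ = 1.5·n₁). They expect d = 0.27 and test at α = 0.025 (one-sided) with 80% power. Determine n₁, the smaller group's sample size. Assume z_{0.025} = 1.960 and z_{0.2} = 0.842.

With allocation ratio k = n₂/n₁ = 1.5, Var(x̄₁−x̄₂) = σ²(1/n₁ + 1/(k·n₁)) = σ²·(k+1)/(k·n₁).
So n₁ = (1 + 1/k)·((z_{α} + z_β)/d)² = 1.667 × (2.802/0.27)².
n₁ = 1.667 × 107.70 = 179.5.
Round up: n₁ = 180, giving n₂ = 1.5 × 180 = 270.

n₁ = 180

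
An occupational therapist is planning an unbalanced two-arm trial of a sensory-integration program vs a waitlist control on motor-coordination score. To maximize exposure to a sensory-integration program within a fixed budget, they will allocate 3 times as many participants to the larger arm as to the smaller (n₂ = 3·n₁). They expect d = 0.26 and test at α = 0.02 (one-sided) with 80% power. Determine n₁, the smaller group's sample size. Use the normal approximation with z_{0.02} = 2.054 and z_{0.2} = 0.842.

With allocation ratio k = n₂/n₁ = 3, Var(x̄₁−x̄₂) = σ²(1/n₁ + 1/(k·n₁)) = σ²·(k+1)/(k·n₁).
So n₁ = (1 + 1/k)·((z_{α} + z_β)/d)² = 1.333 × (2.896/0.26)².
n₁ = 1.333 × 124.07 = 165.4.
Round up: n₁ = 166, giving n₂ = 3 × 166 = 498.

n₁ = 166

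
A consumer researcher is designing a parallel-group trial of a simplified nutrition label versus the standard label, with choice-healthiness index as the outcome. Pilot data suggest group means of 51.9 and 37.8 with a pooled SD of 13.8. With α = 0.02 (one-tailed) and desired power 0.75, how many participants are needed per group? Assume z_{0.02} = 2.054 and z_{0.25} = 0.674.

n = 15 per group

Cohen's d = |M₁ − M₂| / SD_pooled = |51.9 − 37.8| / 13.8 = 14.1 / 13.8 = 1.022.
For two independent groups with equal n: n = 2·((z_{α} + z_β) / d)².
z_{α} + z_β = 2.054 + 0.674 = 2.728.
n = 2 × (2.728 / 1.022)² = 2 × 2.669² = 2 × 7.13 = 14.3.
Round up to the next whole participant.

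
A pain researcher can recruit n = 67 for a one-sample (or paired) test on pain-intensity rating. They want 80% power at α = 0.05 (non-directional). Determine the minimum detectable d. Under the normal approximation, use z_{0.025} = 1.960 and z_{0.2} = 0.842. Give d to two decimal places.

d_min ≈ 0.34

For a single sample (or paired design) of n = 67: d_min = (z_{α/2} + z_β)/√n.
z-sum = 1.960 + 0.842 = 2.802.
d_min = 2.802 / √67 = 2.802 / 8.185 = 0.342.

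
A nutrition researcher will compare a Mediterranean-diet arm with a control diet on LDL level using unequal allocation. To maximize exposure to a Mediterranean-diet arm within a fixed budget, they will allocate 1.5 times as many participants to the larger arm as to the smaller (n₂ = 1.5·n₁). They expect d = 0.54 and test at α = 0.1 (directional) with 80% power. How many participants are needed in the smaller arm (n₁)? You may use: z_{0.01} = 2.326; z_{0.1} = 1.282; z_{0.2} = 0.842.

With allocation ratio k = n₂/n₁ = 1.5, Var(x̄₁−x̄₂) = σ²(1/n₁ + 1/(k·n₁)) = σ²·(k+1)/(k·n₁).
So n₁ = (1 + 1/k)·((z_{α} + z_β)/d)² = 1.667 × (2.124/0.54)².
n₁ = 1.667 × 15.47 = 25.8.
Round up: n₁ = 26, giving n₂ = 1.5 × 26 = 39.

n₁ = 26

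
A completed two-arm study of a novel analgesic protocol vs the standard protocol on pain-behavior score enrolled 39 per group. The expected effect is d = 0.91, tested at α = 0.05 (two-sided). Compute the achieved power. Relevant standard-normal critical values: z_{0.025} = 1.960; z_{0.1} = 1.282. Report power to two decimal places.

power ≈ 0.98

For two equal groups, power = Φ(d·√(n/2) − z_{α/2}).
d·√(n/2) = 0.91 × √(39/2) = 0.91 × 4.416 = 4.018.
z_β = 4.018 − 1.960 = 2.058.
Power = Φ(2.058) = 0.980.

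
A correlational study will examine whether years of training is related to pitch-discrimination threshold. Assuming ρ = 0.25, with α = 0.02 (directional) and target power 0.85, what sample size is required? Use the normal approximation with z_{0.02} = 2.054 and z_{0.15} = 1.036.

Fisher's z: C = ½·ln((1+r)/(1−r)) = ½·ln(1.6667) = 0.2554.
n = ((z_{α} + z_β)/C)² + 3.
(2.054 + 1.036) / 0.2554 = 3.090 / 0.2554 = 12.099.
n = 12.099² + 3 = 146.38 + 3 = 149.4.
Round up.

n = 150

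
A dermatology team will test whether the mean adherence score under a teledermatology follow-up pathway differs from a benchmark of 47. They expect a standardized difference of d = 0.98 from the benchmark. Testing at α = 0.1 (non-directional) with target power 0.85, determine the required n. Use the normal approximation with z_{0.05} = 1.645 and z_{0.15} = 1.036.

n = 8

For a one-sample test: n = ((z_{α/2} + z_β) / d)².
z_{α/2} + z_β = 1.645 + 1.036 = 2.681.
n = (2.681 / 0.98)² = 2.736² = 7.48.
Round up.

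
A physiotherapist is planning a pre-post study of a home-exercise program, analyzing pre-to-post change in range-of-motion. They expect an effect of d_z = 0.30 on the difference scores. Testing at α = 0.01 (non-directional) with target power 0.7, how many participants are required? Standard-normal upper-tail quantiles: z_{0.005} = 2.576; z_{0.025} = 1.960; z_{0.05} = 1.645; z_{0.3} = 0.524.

n = 107 pairs

For a paired (one-sample on differences) test: n = ((z_{α/2} + z_β) / d)².
z_{α/2} + z_β = 2.576 + 0.524 = 3.100.
n = (3.100 / 0.30)² = 10.333² = 106.78.
Round up.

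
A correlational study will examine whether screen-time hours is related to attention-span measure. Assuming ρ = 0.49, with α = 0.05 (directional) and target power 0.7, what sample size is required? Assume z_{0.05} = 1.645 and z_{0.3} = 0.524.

n = 20

Fisher's z: C = ½·ln((1+r)/(1−r)) = ½·ln(2.9216) = 0.5361.
n = ((z_{α} + z_β)/C)² + 3.
(1.645 + 0.524) / 0.5361 = 2.169 / 0.5361 = 4.046.
n = 4.046² + 3 = 16.37 + 3 = 19.4.
Round up.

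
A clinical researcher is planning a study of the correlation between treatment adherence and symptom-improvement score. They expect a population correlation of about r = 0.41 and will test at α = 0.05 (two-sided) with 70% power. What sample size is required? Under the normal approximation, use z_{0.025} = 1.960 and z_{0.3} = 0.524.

Fisher's z: C = ½·ln((1+r)/(1−r)) = ½·ln(2.3898) = 0.4356.
n = ((z_{α/2} + z_β)/C)² + 3.
(1.960 + 0.524) / 0.4356 = 2.484 / 0.4356 = 5.702.
n = 5.702² + 3 = 32.52 + 3 = 35.5.
Round up.

n = 36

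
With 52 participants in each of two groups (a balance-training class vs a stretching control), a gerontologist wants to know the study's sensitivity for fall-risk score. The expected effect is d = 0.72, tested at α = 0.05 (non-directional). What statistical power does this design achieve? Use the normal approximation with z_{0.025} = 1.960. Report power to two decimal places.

power ≈ 0.96

For two equal groups, power = Φ(d·√(n/2) − z_{α/2}).
d·√(n/2) = 0.72 × √(52/2) = 0.72 × 5.099 = 3.671.
z_β = 3.671 − 1.960 = 1.711.
Power = Φ(1.711) = 0.956.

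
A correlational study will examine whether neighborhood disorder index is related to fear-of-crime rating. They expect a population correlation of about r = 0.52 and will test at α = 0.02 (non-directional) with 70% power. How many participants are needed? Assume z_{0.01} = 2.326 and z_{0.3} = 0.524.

n = 28

Fisher's z: C = ½·ln((1+r)/(1−r)) = ½·ln(3.1667) = 0.5763.
n = ((z_{α/2} + z_β)/C)² + 3.
(2.326 + 0.524) / 0.5763 = 2.850 / 0.5763 = 4.945.
n = 4.945² + 3 = 24.46 + 3 = 27.5.
Round up.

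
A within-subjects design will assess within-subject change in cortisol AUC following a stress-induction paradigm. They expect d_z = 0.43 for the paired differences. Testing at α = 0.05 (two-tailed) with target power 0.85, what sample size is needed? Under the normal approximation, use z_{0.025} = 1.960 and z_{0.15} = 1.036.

For a paired (one-sample on differences) test: n = ((z_{α/2} + z_β) / d)².
z_{α/2} + z_β = 1.960 + 1.036 = 2.996.
n = (2.996 / 0.43)² = 6.967² = 48.55.
Round up.

n = 49 pairs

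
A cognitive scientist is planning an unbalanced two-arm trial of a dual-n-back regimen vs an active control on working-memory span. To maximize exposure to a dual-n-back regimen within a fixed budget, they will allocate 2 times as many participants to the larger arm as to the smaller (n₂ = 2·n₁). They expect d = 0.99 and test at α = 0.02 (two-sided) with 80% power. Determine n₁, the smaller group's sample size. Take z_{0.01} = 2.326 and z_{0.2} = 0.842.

With allocation ratio k = n₂/n₁ = 2, Var(x̄₁−x̄₂) = σ²(1/n₁ + 1/(k·n₁)) = σ²·(k+1)/(k·n₁).
So n₁ = (1 + 1/k)·((z_{α/2} + z_β)/d)² = 1.500 × (3.168/0.99)².
n₁ = 1.500 × 10.24 = 15.4.
Round up: n₁ = 16, giving n₂ = 2 × 16 = 32.

n₁ = 16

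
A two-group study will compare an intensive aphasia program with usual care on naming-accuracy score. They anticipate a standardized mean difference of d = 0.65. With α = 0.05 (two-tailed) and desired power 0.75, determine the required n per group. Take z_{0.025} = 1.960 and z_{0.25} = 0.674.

For two independent groups with equal n: n = 2·((z_{α/2} + z_β) / d)².
z_{α/2} + z_β = 1.960 + 0.674 = 2.634.
n = 2 × (2.634 / 0.65)² = 2 × 4.052² = 2 × 16.42 = 32.8.
Round up to the next whole participant.

n = 33 per group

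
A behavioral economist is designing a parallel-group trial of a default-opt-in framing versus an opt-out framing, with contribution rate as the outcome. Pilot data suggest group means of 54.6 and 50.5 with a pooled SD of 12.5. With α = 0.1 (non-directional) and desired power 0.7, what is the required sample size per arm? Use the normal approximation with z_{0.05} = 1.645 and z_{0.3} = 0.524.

n = 88 per group

Cohen's d = |M₁ − M₂| / SD_pooled = |54.6 − 50.5| / 12.5 = 4.1 / 12.5 = 0.328.
For two independent groups with equal n: n = 2·((z_{α/2} + z_β) / d)².
z_{α/2} + z_β = 1.645 + 0.524 = 2.169.
n = 2 × (2.169 / 0.328)² = 2 × 6.613² = 2 × 43.73 = 87.5.
Round up to the next whole participant.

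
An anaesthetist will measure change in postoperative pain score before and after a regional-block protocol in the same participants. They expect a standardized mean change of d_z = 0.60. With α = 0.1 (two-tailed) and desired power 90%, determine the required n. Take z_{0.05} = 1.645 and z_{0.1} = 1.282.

For a paired (one-sample on differences) test: n = ((z_{α/2} + z_β) / d)².
z_{α/2} + z_β = 1.645 + 1.282 = 2.927.
n = (2.927 / 0.60)² = 4.878² = 23.80.
Round up.

n = 24 pairs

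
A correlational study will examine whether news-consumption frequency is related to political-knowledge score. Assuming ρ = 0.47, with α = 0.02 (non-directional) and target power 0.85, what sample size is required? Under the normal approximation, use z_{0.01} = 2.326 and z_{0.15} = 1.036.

n = 47

Fisher's z: C = ½·ln((1+r)/(1−r)) = ½·ln(2.7736) = 0.5101.
n = ((z_{α/2} + z_β)/C)² + 3.
(2.326 + 1.036) / 0.5101 = 3.362 / 0.5101 = 6.591.
n = 6.591² + 3 = 43.44 + 3 = 46.4.
Round up.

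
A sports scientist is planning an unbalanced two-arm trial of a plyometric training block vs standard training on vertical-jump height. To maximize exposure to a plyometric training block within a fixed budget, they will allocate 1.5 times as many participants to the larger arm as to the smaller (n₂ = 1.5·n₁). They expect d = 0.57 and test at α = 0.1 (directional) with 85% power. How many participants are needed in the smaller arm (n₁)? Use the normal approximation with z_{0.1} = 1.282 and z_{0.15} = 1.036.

With allocation ratio k = n₂/n₁ = 1.5, Var(x̄₁−x̄₂) = σ²(1/n₁ + 1/(k·n₁)) = σ²·(k+1)/(k·n₁).
So n₁ = (1 + 1/k)·((z_{α} + z_β)/d)² = 1.667 × (2.318/0.57)².
n₁ = 1.667 × 16.54 = 27.6.
Round up: n₁ = 28, giving n₂ = 1.5 × 28 = 42.

n₁ = 28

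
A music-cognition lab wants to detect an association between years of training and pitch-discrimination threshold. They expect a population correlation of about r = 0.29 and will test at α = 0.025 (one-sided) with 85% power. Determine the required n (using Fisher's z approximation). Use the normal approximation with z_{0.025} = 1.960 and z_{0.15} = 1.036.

Fisher's z: C = ½·ln((1+r)/(1−r)) = ½·ln(1.8169) = 0.2986.
n = ((z_{α} + z_β)/C)² + 3.
(1.960 + 1.036) / 0.2986 = 2.996 / 0.2986 = 10.033.
n = 10.033² + 3 = 100.67 + 3 = 103.7.
Round up.

n = 104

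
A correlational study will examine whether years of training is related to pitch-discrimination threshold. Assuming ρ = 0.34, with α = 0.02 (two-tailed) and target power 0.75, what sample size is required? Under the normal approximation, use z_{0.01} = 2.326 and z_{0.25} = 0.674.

Fisher's z: C = ½·ln((1+r)/(1−r)) = ½·ln(2.0303) = 0.3541.
n = ((z_{α/2} + z_β)/C)² + 3.
(2.326 + 0.674) / 0.3541 = 3.000 / 0.3541 = 8.472.
n = 8.472² + 3 = 71.78 + 3 = 74.8.
Round up.

n = 75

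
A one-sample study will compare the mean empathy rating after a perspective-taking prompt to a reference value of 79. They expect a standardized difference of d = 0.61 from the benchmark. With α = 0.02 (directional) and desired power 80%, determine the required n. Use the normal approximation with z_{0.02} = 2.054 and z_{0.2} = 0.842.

n = 23

For a one-sample test: n = ((z_{α} + z_β) / d)².
z_{α} + z_β = 2.054 + 0.842 = 2.896.
n = (2.896 / 0.61)² = 4.748² = 22.54.
Round up.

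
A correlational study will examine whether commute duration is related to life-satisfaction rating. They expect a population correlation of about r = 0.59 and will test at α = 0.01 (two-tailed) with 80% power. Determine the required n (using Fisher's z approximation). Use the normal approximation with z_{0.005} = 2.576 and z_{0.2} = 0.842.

Fisher's z: C = ½·ln((1+r)/(1−r)) = ½·ln(3.8780) = 0.6777.
n = ((z_{α/2} + z_β)/C)² + 3.
(2.576 + 0.842) / 0.6777 = 3.418 / 0.6777 = 5.044.
n = 5.044² + 3 = 25.44 + 3 = 28.4.
Round up.

n = 29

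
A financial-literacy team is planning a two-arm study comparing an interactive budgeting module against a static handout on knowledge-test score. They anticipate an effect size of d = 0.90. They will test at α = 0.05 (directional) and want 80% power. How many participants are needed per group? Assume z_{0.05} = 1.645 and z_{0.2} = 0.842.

n = 16 per group

For two independent groups with equal n: n = 2·((z_{α} + z_β) / d)².
z_{α} + z_β = 1.645 + 0.842 = 2.487.
n = 2 × (2.487 / 0.90)² = 2 × 2.763² = 2 × 7.64 = 15.3.
Round up to the next whole participant.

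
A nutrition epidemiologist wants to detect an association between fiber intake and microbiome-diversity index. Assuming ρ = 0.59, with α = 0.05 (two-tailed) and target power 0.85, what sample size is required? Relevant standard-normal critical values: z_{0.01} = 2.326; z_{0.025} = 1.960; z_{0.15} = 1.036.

Fisher's z: C = ½·ln((1+r)/(1−r)) = ½·ln(3.8780) = 0.6777.
n = ((z_{α/2} + z_β)/C)² + 3.
(1.960 + 1.036) / 0.6777 = 2.996 / 0.6777 = 4.421.
n = 4.421² + 3 = 19.54 + 3 = 22.5.
Round up.

n = 23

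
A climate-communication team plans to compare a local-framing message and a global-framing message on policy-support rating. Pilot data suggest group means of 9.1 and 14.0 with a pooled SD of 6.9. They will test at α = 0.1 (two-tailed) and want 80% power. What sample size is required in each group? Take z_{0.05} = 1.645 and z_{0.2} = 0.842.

Cohen's d = |M₁ − M₂| / SD_pooled = |9.1 − 14.0| / 6.9 = 4.9 / 6.9 = 0.710.
For two independent groups with equal n: n = 2·((z_{α/2} + z_β) / d)².
z_{α/2} + z_β = 1.645 + 0.842 = 2.487.
n = 2 × (2.487 / 0.710)² = 2 × 3.503² = 2 × 12.27 = 24.5.
Round up to the next whole participant.

n = 25 per group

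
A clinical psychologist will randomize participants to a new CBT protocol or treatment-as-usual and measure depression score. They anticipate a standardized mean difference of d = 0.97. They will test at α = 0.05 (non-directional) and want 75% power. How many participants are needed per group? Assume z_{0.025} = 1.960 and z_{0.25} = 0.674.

n = 15 per group

For two independent groups with equal n: n = 2·((z_{α/2} + z_β) / d)².
z_{α/2} + z_β = 1.960 + 0.674 = 2.634.
n = 2 × (2.634 / 0.97)² = 2 × 2.715² = 2 × 7.37 = 14.7.
Round up to the next whole participant.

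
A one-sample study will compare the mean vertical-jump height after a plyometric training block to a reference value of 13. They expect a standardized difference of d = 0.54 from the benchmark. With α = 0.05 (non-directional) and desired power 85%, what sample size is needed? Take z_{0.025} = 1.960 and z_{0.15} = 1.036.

n = 31

For a one-sample test: n = ((z_{α/2} + z_β) / d)².
z_{α/2} + z_β = 1.960 + 1.036 = 2.996.
n = (2.996 / 0.54)² = 5.548² = 30.78.
Round up.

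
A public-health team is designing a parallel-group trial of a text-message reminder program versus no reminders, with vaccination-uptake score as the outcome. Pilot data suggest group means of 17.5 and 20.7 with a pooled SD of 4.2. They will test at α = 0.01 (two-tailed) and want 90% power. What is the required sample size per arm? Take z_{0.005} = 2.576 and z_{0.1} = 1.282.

n = 52 per group

Cohen's d = |M₁ − M₂| / SD_pooled = |17.5 − 20.7| / 4.2 = 3.2 / 4.2 = 0.762.
For two independent groups with equal n: n = 2·((z_{α/2} + z_β) / d)².
z_{α/2} + z_β = 2.576 + 1.282 = 3.858.
n = 2 × (3.858 / 0.762)² = 2 × 5.063² = 2 × 25.63 = 51.3.
Round up to the next whole participant.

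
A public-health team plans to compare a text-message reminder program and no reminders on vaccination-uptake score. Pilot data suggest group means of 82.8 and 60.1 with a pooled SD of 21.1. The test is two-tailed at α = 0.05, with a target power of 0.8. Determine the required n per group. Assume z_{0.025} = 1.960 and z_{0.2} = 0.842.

Cohen's d = |M₁ − M₂| / SD_pooled = |82.8 − 60.1| / 21.1 = 22.7 / 21.1 = 1.076.
For two independent groups with equal n: n = 2·((z_{α/2} + z_β) / d)².
z_{α/2} + z_β = 1.960 + 0.842 = 2.802.
n = 2 × (2.802 / 1.076)² = 2 × 2.604² = 2 × 6.78 = 13.6.
Round up to the next whole participant.

n = 14 per group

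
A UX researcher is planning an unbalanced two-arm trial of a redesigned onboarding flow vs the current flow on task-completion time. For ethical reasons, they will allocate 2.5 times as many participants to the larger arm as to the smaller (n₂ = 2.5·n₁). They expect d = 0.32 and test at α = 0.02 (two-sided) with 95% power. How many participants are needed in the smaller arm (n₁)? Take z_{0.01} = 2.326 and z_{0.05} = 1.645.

With allocation ratio k = n₂/n₁ = 2.5, Var(x̄₁−x̄₂) = σ²(1/n₁ + 1/(k·n₁)) = σ²·(k+1)/(k·n₁).
So n₁ = (1 + 1/k)·((z_{α/2} + z_β)/d)² = 1.400 × (3.971/0.32)².
n₁ = 1.400 × 153.99 = 215.6.
Round up: n₁ = 216, giving n₂ = 2.5 × 216 = 540.

n₁ = 216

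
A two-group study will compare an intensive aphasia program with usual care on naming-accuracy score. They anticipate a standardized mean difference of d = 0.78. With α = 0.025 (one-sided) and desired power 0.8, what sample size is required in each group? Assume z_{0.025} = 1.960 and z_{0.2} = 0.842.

For two independent groups with equal n: n = 2·((z_{α} + z_β) / d)².
z_{α} + z_β = 1.960 + 0.842 = 2.802.
n = 2 × (2.802 / 0.78)² = 2 × 3.592² = 2 × 12.90 = 25.8.
Round up to the next whole participant.

n = 26 per group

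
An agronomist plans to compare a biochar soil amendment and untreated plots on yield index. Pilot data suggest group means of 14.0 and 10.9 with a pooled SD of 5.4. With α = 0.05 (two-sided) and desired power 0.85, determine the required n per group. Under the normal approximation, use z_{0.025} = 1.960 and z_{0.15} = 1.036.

Cohen's d = |M₁ − M₂| / SD_pooled = |14.0 − 10.9| / 5.4 = 3.1 / 5.4 = 0.574.
For two independent groups with equal n: n = 2·((z_{α/2} + z_β) / d)².
z_{α/2} + z_β = 1.960 + 1.036 = 2.996.
n = 2 × (2.996 / 0.574)² = 2 × 5.220² = 2 × 27.24 = 54.5.
Round up to the next whole participant.

n = 55 per group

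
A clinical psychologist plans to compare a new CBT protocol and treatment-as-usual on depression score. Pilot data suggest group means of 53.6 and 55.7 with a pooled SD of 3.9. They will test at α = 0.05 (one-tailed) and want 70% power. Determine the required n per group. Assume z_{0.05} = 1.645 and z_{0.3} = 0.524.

Cohen's d = |M₁ − M₂| / SD_pooled = |53.6 − 55.7| / 3.9 = 2.1 / 3.9 = 0.538.
For two independent groups with equal n: n = 2·((z_{α} + z_β) / d)².
z_{α} + z_β = 1.645 + 0.524 = 2.169.
n = 2 × (2.169 / 0.538)² = 2 × 4.032² = 2 × 16.25 = 32.5.
Round up to the next whole participant.

n = 33 per group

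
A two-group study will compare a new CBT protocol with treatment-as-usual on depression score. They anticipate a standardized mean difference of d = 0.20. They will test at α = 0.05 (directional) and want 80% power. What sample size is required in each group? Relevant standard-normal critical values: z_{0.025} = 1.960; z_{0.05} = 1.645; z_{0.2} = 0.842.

For two independent groups with equal n: n = 2·((z_{α} + z_β) / d)².
z_{α} + z_β = 1.645 + 0.842 = 2.487.
n = 2 × (2.487 / 0.20)² = 2 × 12.435² = 2 × 154.63 = 309.3.
Round up to the next whole participant.

n = 310 per group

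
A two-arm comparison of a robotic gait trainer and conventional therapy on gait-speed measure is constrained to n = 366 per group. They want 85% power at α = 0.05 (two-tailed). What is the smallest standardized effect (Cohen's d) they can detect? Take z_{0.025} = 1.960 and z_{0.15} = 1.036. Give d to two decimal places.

d_min ≈ 0.22

For two independent groups of n = 366 each: d_min = (z_{α/2} + z_β)·√(2/n).
z-sum = 1.960 + 1.036 = 2.996.
d_min = 2.996 × √(2/366) = 2.996 × 0.0739 = 0.221.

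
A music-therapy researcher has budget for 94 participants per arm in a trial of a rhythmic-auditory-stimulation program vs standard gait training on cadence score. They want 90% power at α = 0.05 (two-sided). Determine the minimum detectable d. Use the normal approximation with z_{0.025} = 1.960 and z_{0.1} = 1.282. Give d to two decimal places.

For two independent groups of n = 94 each: d_min = (z_{α/2} + z_β)·√(2/n).
z-sum = 1.960 + 1.282 = 3.242.
d_min = 3.242 × √(2/94) = 3.242 × 0.1459 = 0.473.

d_min ≈ 0.47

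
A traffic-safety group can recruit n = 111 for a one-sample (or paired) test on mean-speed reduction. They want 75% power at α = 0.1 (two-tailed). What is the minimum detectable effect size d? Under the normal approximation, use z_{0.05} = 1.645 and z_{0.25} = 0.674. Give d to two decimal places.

For a single sample (or paired design) of n = 111: d_min = (z_{α/2} + z_β)/√n.
z-sum = 1.645 + 0.674 = 2.319.
d_min = 2.319 / √111 = 2.319 / 10.536 = 0.220.

d_min ≈ 0.22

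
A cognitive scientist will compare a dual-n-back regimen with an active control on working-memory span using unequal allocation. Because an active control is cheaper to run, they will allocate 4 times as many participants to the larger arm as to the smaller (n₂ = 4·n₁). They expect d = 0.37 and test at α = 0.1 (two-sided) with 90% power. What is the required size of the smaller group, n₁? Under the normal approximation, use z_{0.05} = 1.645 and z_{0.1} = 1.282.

With allocation ratio k = n₂/n₁ = 4, Var(x̄₁−x̄₂) = σ²(1/n₁ + 1/(k·n₁)) = σ²·(k+1)/(k·n₁).
So n₁ = (1 + 1/k)·((z_{α/2} + z_β)/d)² = 1.250 × (2.927/0.37)².
n₁ = 1.250 × 62.58 = 78.2.
Round up: n₁ = 79, giving n₂ = 4 × 79 = 316.

n₁ = 79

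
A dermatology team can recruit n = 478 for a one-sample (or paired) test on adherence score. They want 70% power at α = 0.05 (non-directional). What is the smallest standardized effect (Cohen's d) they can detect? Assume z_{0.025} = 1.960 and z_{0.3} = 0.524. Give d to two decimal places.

d_min ≈ 0.11

For a single sample (or paired design) of n = 478: d_min = (z_{α/2} + z_β)/√n.
z-sum = 1.960 + 0.524 = 2.484.
d_min = 2.484 / √478 = 2.484 / 21.863 = 0.114.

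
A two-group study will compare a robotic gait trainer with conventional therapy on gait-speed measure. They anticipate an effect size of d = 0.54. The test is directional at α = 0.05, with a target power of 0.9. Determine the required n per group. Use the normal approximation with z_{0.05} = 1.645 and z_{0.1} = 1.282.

n = 59 per group

For two independent groups with equal n: n = 2·((z_{α} + z_β) / d)².
z_{α} + z_β = 1.645 + 1.282 = 2.927.
n = 2 × (2.927 / 0.54)² = 2 × 5.420² = 2 × 29.38 = 58.8.
Round up to the next whole participant.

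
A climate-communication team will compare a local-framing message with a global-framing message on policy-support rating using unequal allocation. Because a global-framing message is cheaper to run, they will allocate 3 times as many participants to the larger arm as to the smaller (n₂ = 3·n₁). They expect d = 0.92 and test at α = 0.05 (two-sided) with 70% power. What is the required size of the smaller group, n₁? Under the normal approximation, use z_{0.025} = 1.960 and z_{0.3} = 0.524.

n₁ = 10

With allocation ratio k = n₂/n₁ = 3, Var(x̄₁−x̄₂) = σ²(1/n₁ + 1/(k·n₁)) = σ²·(k+1)/(k·n₁).
So n₁ = (1 + 1/k)·((z_{α/2} + z_β)/d)² = 1.333 × (2.484/0.92)².
n₁ = 1.333 × 7.29 = 9.7.
Round up: n₁ = 10, giving n₂ = 3 × 10 = 30.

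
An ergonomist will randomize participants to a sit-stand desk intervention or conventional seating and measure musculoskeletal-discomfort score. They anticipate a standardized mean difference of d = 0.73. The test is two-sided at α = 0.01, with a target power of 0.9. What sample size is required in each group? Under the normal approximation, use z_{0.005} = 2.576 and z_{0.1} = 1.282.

For two independent groups with equal n: n = 2·((z_{α/2} + z_β) / d)².
z_{α/2} + z_β = 2.576 + 1.282 = 3.858.
n = 2 × (3.858 / 0.73)² = 2 × 5.285² = 2 × 27.93 = 55.9.
Round up to the next whole participant.

n = 56 per group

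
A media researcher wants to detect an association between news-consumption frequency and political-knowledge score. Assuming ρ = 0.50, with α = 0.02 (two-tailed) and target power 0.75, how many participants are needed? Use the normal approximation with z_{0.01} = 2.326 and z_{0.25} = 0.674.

n = 33

Fisher's z: C = ½·ln((1+r)/(1−r)) = ½·ln(3.0000) = 0.5493.
n = ((z_{α/2} + z_β)/C)² + 3.
(2.326 + 0.674) / 0.5493 = 3.000 / 0.5493 = 5.461.
n = 5.461² + 3 = 29.83 + 3 = 32.8.
Round up.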